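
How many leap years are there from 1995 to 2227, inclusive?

Multiples of 4 in [1995,2227]: 58.
Of those, multiples of 100: 3 (not leap unless ÷400).
Multiples of 400: 1.
Leap years = 58 − 3 + 1 = 56.

56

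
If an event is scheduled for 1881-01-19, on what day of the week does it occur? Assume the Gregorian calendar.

Doomsday rule: the anchor day for the 1800s is Friday. For year 81: 81÷12 = 6 r 9, and 9÷4 = 2, so 6+9+2 = 17.
Friday + 17 ≡ Monday — that's 1881's doomsday.
In January the doomsday date is Jan 3 (1881 is not a leap year).
Jan 19 is 16 days after Jan 3; 16 mod 7 = 2, so Monday + 2 = Wednesday.

Wednesday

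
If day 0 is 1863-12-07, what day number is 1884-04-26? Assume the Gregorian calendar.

7446

Dec 7, 1863 → Dec 7, 1864: 366 days (Feb 29, 1864 is in that span).
Dec 7, 1864 → Dec 7, 1865: 365 days.
Dec 7, 1865 → Dec 7, 1866: 365 days.
Dec 7, 1866 → Dec 7, 1867: 365 days.
Dec 7, 1867 → Dec 7, 1868: 366 days (Feb 29, 1868 is in that span).
Dec 7, 1868 → Dec 7, 1869: 365 days.
Dec 7, 1869 → Dec 7, 1870: 365 days.
Dec 7, 1870 → Dec 7, 1871: 365 days.
Dec 7, 1871 → Dec 7, 1872: 366 days (Feb 29, 1872 is in that span).
Dec 7, 1872 → Dec 7, 1873: 365 days.
Dec 7, 1873 → Dec 7, 1874: 365 days.
Dec 7, 1874 → Dec 7, 1875: 365 days.
Dec 7, 1875 → Dec 7, 1876: 366 days (Feb 29, 1876 is in that span).
Dec 7, 1876 → Dec 7, 1877: 365 days.
Dec 7, 1877 → Dec 7, 1878: 365 days.
Dec 7, 1878 → Dec 7, 1879: 365 days.
Dec 7, 1879 → Dec 7, 1880: 366 days (Feb 29, 1880 is in that span).
Dec 7, 1880 → Dec 7, 1881: 365 days.
Dec 7, 1881 → Dec 7, 1882: 365 days.
Dec 7, 1882 → Dec 7, 1883: 365 days.
Dec 7, 1883 → Jan 7, 1884: 31 days (December has 31).
Jan 7, 1884 → Feb 7, 1884: 31 days (January has 31).
Feb 7, 1884 → Mar 7, 1884: 29 days (February has 29).
Mar 7, 1884 → Apr 7, 1884: 31 days (March has 31).
Apr 7, 1884 → Apr 26, 1884: 19 days.
Total: 7446 days.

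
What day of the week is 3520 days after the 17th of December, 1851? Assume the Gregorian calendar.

Tuesday

Dec 17, 1851 is a Wednesday.
3520 mod 7 = 6, so 3520 days after a Wednesday is Wednesday + 6 = Tuesday.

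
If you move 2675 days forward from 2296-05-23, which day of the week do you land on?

First find the weekday of May 23, 2296. Doomsday rule: the anchor day for the 2200s is Friday. For year 96: 96÷12 = 8 r 0, and 0÷4 = 0, so 8+0+0 = 8.
Friday + 8 ≡ Saturday — that's 2296's doomsday.
In May the doomsday date is May 9.
May 23 is 14 days after May 9; 14 mod 7 = 0, so Saturday + 0 = Saturday.
2675 mod 7 = 1, so 2675 days after a Saturday is Saturday + 1 = Sunday.

Sunday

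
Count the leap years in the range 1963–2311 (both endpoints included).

84

Multiples of 4 in [1963,2311]: 87.
Of those, multiples of 100: 4 (not leap unless ÷400).
Multiples of 400: 1.
Leap years = 87 − 4 + 1 = 84.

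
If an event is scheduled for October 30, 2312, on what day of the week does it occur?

Doomsday rule: the anchor day for the 2300s is Wednesday. For year 12: 12÷12 = 1 r 0, and 0÷4 = 0, so 1+0+0 = 1.
Wednesday + 1 ≡ Thursday — that's 2312's doomsday.
In October the doomsday date is Oct 10.
Oct 30 is 20 days after Oct 10; 20 mod 7 = 6, so Thursday + 6 = Wednesday.

Wednesday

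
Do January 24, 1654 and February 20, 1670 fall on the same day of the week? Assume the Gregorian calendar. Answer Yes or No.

From Jan 24, 1654 to Feb 20, 1670 is 5871 days.
5871 mod 7 = 5, so they are different weekdays.
(Jan 24, 1654 is a Saturday; Feb 20, 1670 is a Thursday.)

No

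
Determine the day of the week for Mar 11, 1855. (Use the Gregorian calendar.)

Sunday

Doomsday rule: the anchor day for the 1800s is Friday. For year 55: 55÷12 = 4 r 7, and 7÷4 = 1, so 4+7+1 = 12.
Friday + 12 ≡ Wednesday — that's 1855's doomsday.
In March the doomsday date is Mar 14.
Mar 11 is 3 days before Mar 14; 3 mod 7 = 3, so Wednesday − 3 = Sunday.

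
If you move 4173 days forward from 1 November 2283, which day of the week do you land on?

Friday

First find the weekday of Nov 1, 2283. Doomsday rule: the anchor day for the 2200s is Friday. For year 83: 83÷12 = 6 r 11, and 11÷4 = 2, so 6+11+2 = 19.
Friday + 19 ≡ Wednesday — that's 2283's doomsday.
In November the doomsday date is Nov 7.
Nov 1 is 6 days before Nov 7; 6 mod 7 = 6, so Wednesday − 6 = Thursday.
4173 mod 7 = 1, so 4173 days after a Thursday is Thursday + 1 = Friday.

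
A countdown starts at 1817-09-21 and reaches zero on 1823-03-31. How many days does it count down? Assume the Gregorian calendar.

2017

Sep 21, 1817 → Sep 21, 1818: 365 days.
Sep 21, 1818 → Sep 21, 1819: 365 days.
Sep 21, 1819 → Sep 21, 1820: 366 days (Feb 29, 1820 is in that span).
Sep 21, 1820 → Sep 21, 1821: 365 days.
Sep 21, 1821 → Sep 21, 1822: 365 days.
Sep 21, 1822 → Oct 21, 1822: 30 days (September has 30).
Oct 21, 1822 → Nov 21, 1822: 31 days (October has 31).
Nov 21, 1822 → Dec 21, 1822: 30 days (November has 30).
Dec 21, 1822 → Jan 21, 1823: 31 days (December has 31).
Jan 21, 1823 → Feb 21, 1823: 31 days (January has 31).
Feb 21, 1823 → Mar 21, 1823: 28 days (February has 28).
Mar 21, 1823 → Mar 31, 1823: 10 days.
Total: 2017 days.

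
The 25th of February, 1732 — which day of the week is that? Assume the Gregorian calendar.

Monday

Doomsday rule: the anchor day for the 1700s is Sunday. For year 32: 32÷12 = 2 r 8, and 8÷4 = 2, so 2+8+2 = 12.
Sunday + 12 ≡ Friday — that's 1732's doomsday.
In February the doomsday date is Feb 29 (1732 is a leap year (divisible by 4)).
Feb 25 is 4 days before Feb 29; 4 mod 7 = 4, so Friday − 4 = Monday.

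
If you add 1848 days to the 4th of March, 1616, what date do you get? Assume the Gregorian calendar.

+365 (one year) → Mar 4, 1617 (1483 left).
+365 (one year) → Mar 4, 1618 (1118 left).
+365 (one year) → Mar 4, 1619 (753 left).
+366 (one year; includes Feb 29, 1620) → Mar 4, 1620 (387 left).
Mar has 31 days: +28 → Apr 1, 1620 (359 left).
Apr has 30 days: +30 → May 1, 1620 (329 left).
May has 31 days: +31 → Jun 1, 1620 (298 left).
Jun has 30 days: +30 → Jul 1, 1620 (268 left).
Jul has 31 days: +31 → Aug 1, 1620 (237 left).
Aug has 31 days: +31 → Sep 1, 1620 (206 left).
Sep has 30 days: +30 → Oct 1, 1620 (176 left).
Oct has 31 days: +31 → Nov 1, 1620 (145 left).
Nov has 30 days: +30 → Dec 1, 1620 (115 left).
Dec has 31 days: +31 → Jan 1, 1621 (84 left).
Jan has 31 days: +31 → Feb 1, 1621 (53 left).
Feb has 28 days: +28 → Mar 1, 1621 (25 left).
+25 → Mar 26, 1621.

March 26, 1621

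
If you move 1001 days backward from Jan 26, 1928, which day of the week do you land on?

First find the weekday of Jan 26, 1928. Doomsday rule: the anchor day for the 1900s is Wednesday. For year 28: 28÷12 = 2 r 4, and 4÷4 = 1, so 2+4+1 = 7.
Wednesday + 7 ≡ Wednesday — that's 1928's doomsday.
In January the doomsday date is Jan 4 (1928 is a leap year (divisible by 4)).
Jan 26 is 22 days after Jan 4; 22 mod 7 = 1, so Wednesday + 1 = Thursday.
1001 mod 7 = 0, so 1001 days before a Thursday is Thursday − 0 = Thursday.

Thursday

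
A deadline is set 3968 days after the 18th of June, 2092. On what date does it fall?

+365 (one year) → Jun 18, 2093 (3603 left).
+365 (one year) → Jun 18, 2094 (3238 left).
+365 (one year) → Jun 18, 2095 (2873 left).
+366 (one year; includes Feb 29, 2096) → Jun 18, 2096 (2507 left).
+365 (one year) → Jun 18, 2097 (2142 left).
+365 (one year) → Jun 18, 2098 (1777 left).
+365 (one year) → Jun 18, 2099 (1412 left).
+365 (one year) → Jun 18, 2100 (1047 left).
+365 (one year) → Jun 18, 2101 (682 left).
+365 (one year) → Jun 18, 2102 (317 left).
Jun has 30 days: +13 → Jul 1, 2102 (304 left).
Jul has 31 days: +31 → Aug 1, 2102 (273 left).
Aug has 31 days: +31 → Sep 1, 2102 (242 left).
Sep has 30 days: +30 → Oct 1, 2102 (212 left).
Oct has 31 days: +31 → Nov 1, 2102 (181 left).
Nov has 30 days: +30 → Dec 1, 2102 (151 left).
Dec has 31 days: +31 → Jan 1, 2103 (120 left).
Jan has 31 days: +31 → Feb 1, 2103 (89 left).
Feb has 28 days: +28 → Mar 1, 2103 (61 left).
Mar has 31 days: +31 → Apr 1, 2103 (30 left).
Apr has 30 days: +30 → May 1, 2103 (0 left).

May 1, 2103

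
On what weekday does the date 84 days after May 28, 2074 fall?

First find the weekday of May 28, 2074. Doomsday rule: the anchor day for the 2000s is Tuesday. For year 74: 74÷12 = 6 r 2, and 2÷4 = 0, so 6+2+0 = 8.
Tuesday + 8 ≡ Wednesday — that's 2074's doomsday.
In May the doomsday date is May 9.
May 28 is 19 days after May 9; 19 mod 7 = 5, so Wednesday + 5 = Monday.
84 mod 7 = 0, so 84 days after a Monday is Monday + 0 = Monday.

Monday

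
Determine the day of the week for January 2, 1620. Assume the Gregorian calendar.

Doomsday rule: the anchor day for the 1600s is Tuesday. For year 20: 20÷12 = 1 r 8, and 8÷4 = 2, so 1+8+2 = 11.
Tuesday + 11 ≡ Saturday — that's 1620's doomsday.
In January the doomsday date is Jan 4 (1620 is a leap year (divisible by 4)).
Jan 2 is 2 days before Jan 4; 2 mod 7 = 2, so Saturday − 2 = Thursday.

Thursday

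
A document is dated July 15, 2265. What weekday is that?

Doomsday rule: the anchor day for the 2200s is Friday. For year 65: 65÷12 = 5 r 5, and 5÷4 = 1, so 5+5+1 = 11.
Friday + 11 ≡ Tuesday — that's 2265's doomsday.
In July the doomsday date is Jul 11.
Jul 15 is 4 days after Jul 11; 4 mod 7 = 4, so Tuesday + 4 = Saturday.

Saturday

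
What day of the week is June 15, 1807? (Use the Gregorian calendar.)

Monday

Doomsday rule: the anchor day for the 1800s is Friday. For year 07: 7÷12 = 0 r 7, and 7÷4 = 1, so 0+7+1 = 8.
Friday + 8 ≡ Saturday — that's 1807's doomsday.
In June the doomsday date is Jun 6.
Jun 15 is 9 days after Jun 6; 9 mod 7 = 2, so Saturday + 2 = Monday.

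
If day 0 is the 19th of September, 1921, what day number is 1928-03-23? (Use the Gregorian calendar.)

2377

Sep 19, 1921 → Sep 19, 1922: 365 days.
Sep 19, 1922 → Sep 19, 1923: 365 days.
Sep 19, 1923 → Sep 19, 1924: 366 days (Feb 29, 1924 is in that span).
Sep 19, 1924 → Sep 19, 1925: 365 days.
Sep 19, 1925 → Sep 19, 1926: 365 days.
Sep 19, 1926 → Sep 19, 1927: 365 days.
Sep 19, 1927 → Oct 19, 1927: 30 days (September has 30).
Oct 19, 1927 → Nov 19, 1927: 31 days (October has 31).
Nov 19, 1927 → Dec 19, 1927: 30 days (November has 30).
Dec 19, 1927 → Jan 19, 1928: 31 days (December has 31).
Jan 19, 1928 → Feb 19, 1928: 31 days (January has 31).
Feb 19, 1928 → Mar 19, 1928: 29 days (February has 29).
Mar 19, 1928 → Mar 23, 1928: 4 days.
Total: 2377 days.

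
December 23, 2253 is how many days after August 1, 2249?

Aug 1, 2249 → Aug 1, 2250: 365 days.
Aug 1, 2250 → Aug 1, 2251: 365 days.
Aug 1, 2251 → Aug 1, 2252: 366 days (Feb 29, 2252 is in that span).
Aug 1, 2252 → Aug 1, 2253: 365 days.
Aug 1, 2253 → Sep 1, 2253: 31 days (August has 31).
Sep 1, 2253 → Oct 1, 2253: 30 days (September has 30).
Oct 1, 2253 → Nov 1, 2253: 31 days (October has 31).
Nov 1, 2253 → Dec 1, 2253: 30 days (November has 30).
Dec 1, 2253 → Dec 23, 2253: 22 days.
Total: 1605 days.

1605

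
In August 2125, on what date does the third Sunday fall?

August 19, 2125

August 1, 2125 is a Wednesday.
The first Sunday is therefore August 5 (4 days later).
The third Sunday is 5 + 2×7 = August 19.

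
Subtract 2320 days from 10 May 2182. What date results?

−365 (one year) → May 10, 2181 (1955 left).
−365 (one year) → May 10, 2180 (1590 left).
−366 (one year; includes Feb 29, 2180) → May 10, 2179 (1224 left).
−365 (one year) → May 10, 2178 (859 left).
−365 (one year) → May 10, 2177 (494 left).
−365 (one year) → May 10, 2176 (129 left).
−10 → Apr 30, 2176 (end of Apr, 30 days; 119 left).
−30 → Mar 31, 2176 (end of Mar, 31 days; 89 left).
−31 → Feb 29, 2176 (end of Feb, 29 days; 58 left).
−29 → Jan 31, 2176 (end of Jan, 31 days; 29 left).
−29 → Jan 2, 2176.

January 2, 2176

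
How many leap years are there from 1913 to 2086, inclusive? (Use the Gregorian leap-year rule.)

43

Multiples of 4 in [1913,2086]: 43.
Of those, multiples of 100: 1 (not leap unless ÷400).
Multiples of 400: 1.
Leap years = 43 − 1 + 1 = 43.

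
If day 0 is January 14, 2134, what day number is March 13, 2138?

1519

Jan 14, 2134 → Jan 14, 2135: 365 days.
Jan 14, 2135 → Jan 14, 2136: 365 days.
Jan 14, 2136 → Jan 14, 2137: 366 days (Feb 29, 2136 is in that span).
Jan 14, 2137 → Jan 14, 2138: 365 days.
Jan 14, 2138 → Feb 14, 2138: 31 days (January has 31).
Feb 14, 2138 → Mar 13, 2138: 27 days.
Total: 1519 days.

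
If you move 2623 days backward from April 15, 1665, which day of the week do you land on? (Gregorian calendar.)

Apr 15, 1665 is a Wednesday.
2623 mod 7 = 5, so 2623 days before a Wednesday is Wednesday − 5 = Friday.

Friday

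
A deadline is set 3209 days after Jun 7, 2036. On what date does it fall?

March 21, 2045

+365 (one year) → Jun 7, 2037 (2844 left).
+365 (one year) → Jun 7, 2038 (2479 left).
+365 (one year) → Jun 7, 2039 (2114 left).
+366 (one year; includes Feb 29, 2040) → Jun 7, 2040 (1748 left).
+365 (one year) → Jun 7, 2041 (1383 left).
+365 (one year) → Jun 7, 2042 (1018 left).
+365 (one year) → Jun 7, 2043 (653 left).
+366 (one year; includes Feb 29, 2044) → Jun 7, 2044 (287 left).
Jun has 30 days: +24 → Jul 1, 2044 (263 left).
Jul has 31 days: +31 → Aug 1, 2044 (232 left).
Aug has 31 days: +31 → Sep 1, 2044 (201 left).
Sep has 30 days: +30 → Oct 1, 2044 (171 left).
Oct has 31 days: +31 → Nov 1, 2044 (140 left).
Nov has 30 days: +30 → Dec 1, 2044 (110 left).
Dec has 31 days: +31 → Jan 1, 2045 (79 left).
Jan has 31 days: +31 → Feb 1, 2045 (48 left).
Feb has 28 days: +28 → Mar 1, 2045 (20 left).
+20 → Mar 21, 2045.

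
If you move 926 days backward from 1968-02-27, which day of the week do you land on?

First find the weekday of Feb 27, 1968. Doomsday rule: the anchor day for the 1900s is Wednesday. For year 68: 68÷12 = 5 r 8, and 8÷4 = 2, so 5+8+2 = 15.
Wednesday + 15 ≡ Thursday — that's 1968's doomsday.
In February the doomsday date is Feb 29 (1968 is a leap year (divisible by 4)).
Feb 27 is 2 days before Feb 29; 2 mod 7 = 2, so Thursday − 2 = Tuesday.
926 mod 7 = 2, so 926 days before a Tuesday is Tuesday − 2 = Sunday.

Sunday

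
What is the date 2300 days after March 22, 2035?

+366 (one year; includes Feb 29, 2036) → Mar 22, 2036 (1934 left).
+365 (one year) → Mar 22, 2037 (1569 left).
+365 (one year) → Mar 22, 2038 (1204 left).
+365 (one year) → Mar 22, 2039 (839 left).
+366 (one year; includes Feb 29, 2040) → Mar 22, 2040 (473 left).
+365 (one year) → Mar 22, 2041 (108 left).
Mar has 31 days: +10 → Apr 1, 2041 (98 left).
Apr has 30 days: +30 → May 1, 2041 (68 left).
May has 31 days: +31 → Jun 1, 2041 (37 left).
Jun has 30 days: +30 → Jul 1, 2041 (7 left).
+7 → Jul 8, 2041.

July 8, 2041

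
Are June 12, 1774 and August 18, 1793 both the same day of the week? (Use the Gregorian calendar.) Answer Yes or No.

Yes

From Jun 12, 1774 to Aug 18, 1793 is 7007 days.
7007 mod 7 = 0, so they are the same weekday.
(Jun 12, 1774 is a Sunday; Aug 18, 1793 is a Sunday.)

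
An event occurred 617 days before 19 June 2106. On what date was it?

October 10, 2104

−365 (one year) → Jun 19, 2105 (252 left).
−19 → May 31, 2105 (end of May, 31 days; 233 left).
−31 → Apr 30, 2105 (end of Apr, 30 days; 202 left).
−30 → Mar 31, 2105 (end of Mar, 31 days; 172 left).
−31 → Feb 28, 2105 (end of Feb, 28 days; 141 left).
−28 → Jan 31, 2105 (end of Jan, 31 days; 113 left).
−31 → Dec 31, 2104 (end of Dec, 31 days; 82 left).
−31 → Nov 30, 2104 (end of Nov, 30 days; 51 left).
−30 → Oct 31, 2104 (end of Oct, 31 days; 21 left).
−21 → Oct 10, 2104.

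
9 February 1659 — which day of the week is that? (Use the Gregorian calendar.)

Doomsday rule: the anchor day for the 1600s is Tuesday. For year 59: 59÷12 = 4 r 11, and 11÷4 = 2, so 4+11+2 = 17.
Tuesday + 17 ≡ Friday — that's 1659's doomsday.
In February the doomsday date is Feb 28 (1659 is not a leap year).
Feb 9 is 19 days before Feb 28; 19 mod 7 = 5, so Friday − 5 = Sunday.

Sunday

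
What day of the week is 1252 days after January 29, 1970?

First find the weekday of Jan 29, 1970. Doomsday rule: the anchor day for the 1900s is Wednesday. For year 70: 70÷12 = 5 r 10, and 10÷4 = 2, so 5+10+2 = 17.
Wednesday + 17 ≡ Saturday — that's 1970's doomsday.
In January the doomsday date is Jan 3 (1970 is not a leap year).
Jan 29 is 26 days after Jan 3; 26 mod 7 = 5, so Saturday + 5 = Thursday.
1252 mod 7 = 6, so 1252 days after a Thursday is Thursday + 6 = Wednesday.

Wednesday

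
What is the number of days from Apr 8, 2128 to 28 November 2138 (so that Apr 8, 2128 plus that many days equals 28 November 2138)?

Apr 8, 2128 → Apr 8, 2129: 365 days.
Apr 8, 2129 → Apr 8, 2130: 365 days.
Apr 8, 2130 → Apr 8, 2131: 365 days.
Apr 8, 2131 → Apr 8, 2132: 366 days (Feb 29, 2132 is in that span).
Apr 8, 2132 → Apr 8, 2133: 365 days.
Apr 8, 2133 → Apr 8, 2134: 365 days.
Apr 8, 2134 → Apr 8, 2135: 365 days.
Apr 8, 2135 → Apr 8, 2136: 366 days (Feb 29, 2136 is in that span).
Apr 8, 2136 → Apr 8, 2137: 365 days.
Apr 8, 2137 → Apr 8, 2138: 365 days.
Apr 8, 2138 → May 8, 2138: 30 days (April has 30).
May 8, 2138 → Jun 8, 2138: 31 days (May has 31).
Jun 8, 2138 → Jul 8, 2138: 30 days (June has 30).
Jul 8, 2138 → Aug 8, 2138: 31 days (July has 31).
Aug 8, 2138 → Sep 8, 2138: 31 days (August has 31).
Sep 8, 2138 → Oct 8, 2138: 30 days (September has 30).
Oct 8, 2138 → Nov 8, 2138: 31 days (October has 31).
Nov 8, 2138 → Nov 28, 2138: 20 days.
Total: 3886 days.

3886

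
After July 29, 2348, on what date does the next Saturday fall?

July 31, 2348

Jul 29, 2348 is a Thursday.
From Thursday to the next Saturday is 2 days.
Jul 29, 2348 + 2 = Jul 31, 2348.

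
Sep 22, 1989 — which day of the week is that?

Friday

January 1, 1989 is a Sunday.
Jan 1, 1989 → Feb 1, 1989: 31 days (January has 31).
Feb 1, 1989 → Mar 1, 1989: 28 days (February has 28).
Mar 1, 1989 → Apr 1, 1989: 31 days (March has 31).
Apr 1, 1989 → May 1, 1989: 30 days (April has 30).
May 1, 1989 → Jun 1, 1989: 31 days (May has 31).
Jun 1, 1989 → Jul 1, 1989: 30 days (June has 30).
Jul 1, 1989 → Aug 1, 1989: 31 days (July has 31).
Aug 1, 1989 → Sep 1, 1989: 31 days (August has 31).
Sep 1, 1989 → Sep 22, 1989: 21 days.
Total: 264 days.
264 mod 7 = 5, so Sunday + 5 = Friday.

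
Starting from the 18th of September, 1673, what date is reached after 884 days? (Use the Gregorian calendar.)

+365 (one year) → Sep 18, 1674 (519 left).
+365 (one year) → Sep 18, 1675 (154 left).
Sep has 30 days: +13 → Oct 1, 1675 (141 left).
Oct has 31 days: +31 → Nov 1, 1675 (110 left).
Nov has 30 days: +30 → Dec 1, 1675 (80 left).
Dec has 31 days: +31 → Jan 1, 1676 (49 left).
Jan has 31 days: +31 → Feb 1, 1676 (18 left).
+18 → Feb 19, 1676.

February 19, 1676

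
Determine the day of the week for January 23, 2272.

Tuesday

Doomsday rule: the anchor day for the 2200s is Friday. For year 72: 72÷12 = 6 r 0, and 0÷4 = 0, so 6+0+0 = 6.
Friday + 6 ≡ Thursday — that's 2272's doomsday.
In January the doomsday date is Jan 4 (2272 is a leap year (divisible by 4)).
Jan 23 is 19 days after Jan 4; 19 mod 7 = 5, so Thursday + 5 = Tuesday.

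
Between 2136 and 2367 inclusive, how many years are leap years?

Multiples of 4 in [2136,2367]: 58.
Of those, multiples of 100: 2 (not leap unless ÷400).
Multiples of 400: 0.
Leap years = 58 − 2 + 0 = 56.

56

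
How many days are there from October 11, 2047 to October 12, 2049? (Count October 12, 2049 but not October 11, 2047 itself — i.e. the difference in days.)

732

Oct 11, 2047 → Oct 11, 2048: 366 days (Feb 29, 2048 is in that span).
Oct 11, 2048 → Nov 11, 2048: 31 days (October has 31).
Nov 11, 2048 → Dec 11, 2048: 30 days (November has 30).
Dec 11, 2048 → Jan 11, 2049: 31 days (December has 31).
Jan 11, 2049 → Feb 11, 2049: 31 days (January has 31).
Feb 11, 2049 → Mar 11, 2049: 28 days (February has 28).
Mar 11, 2049 → Apr 11, 2049: 31 days (March has 31).
Apr 11, 2049 → May 11, 2049: 30 days (April has 30).
May 11, 2049 → Jun 11, 2049: 31 days (May has 31).
Jun 11, 2049 → Jul 11, 2049: 30 days (June has 30).
Jul 11, 2049 → Aug 11, 2049: 31 days (July has 31).
Aug 11, 2049 → Sep 11, 2049: 31 days (August has 31).
Sep 11, 2049 → Oct 11, 2049: 30 days (September has 30).
Oct 11, 2049 → Oct 12, 2049: 1 days.
Total: 732 days.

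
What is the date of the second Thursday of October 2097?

October 1, 2097 is a Tuesday.
The first Thursday is therefore October 3 (2 days later).
The second Thursday is 3 + 1×7 = October 10.

October 10, 2097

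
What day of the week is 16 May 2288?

Doomsday rule: the anchor day for the 2200s is Friday. For year 88: 88÷12 = 7 r 4, and 4÷4 = 1, so 7+4+1 = 12.
Friday + 12 ≡ Wednesday — that's 2288's doomsday.
In May the doomsday date is May 9.
May 16 is 7 days after May 9; 7 mod 7 = 0, so Wednesday + 0 = Wednesday.

Wednesday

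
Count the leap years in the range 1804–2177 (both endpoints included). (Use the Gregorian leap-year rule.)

Multiples of 4 in [1804,2177]: 94.
Of those, multiples of 100: 3 (not leap unless ÷400).
Multiples of 400: 1.
Leap years = 94 − 3 + 1 = 92.

92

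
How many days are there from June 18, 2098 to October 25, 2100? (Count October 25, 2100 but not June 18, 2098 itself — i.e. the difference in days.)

Jun 18, 2098 → Jun 18, 2099: 365 days.
Jun 18, 2099 → Jun 18, 2100: 365 days.
Jun 18, 2100 → Jul 18, 2100: 30 days (June has 30).
Jul 18, 2100 → Aug 18, 2100: 31 days (July has 31).
Aug 18, 2100 → Sep 18, 2100: 31 days (August has 31).
Sep 18, 2100 → Oct 18, 2100: 30 days (September has 30).
Oct 18, 2100 → Oct 25, 2100: 7 days.
Total: 859 days.

859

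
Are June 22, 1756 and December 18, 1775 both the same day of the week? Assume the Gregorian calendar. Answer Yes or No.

No

From Jun 22, 1756 to Dec 18, 1775 is 7118 days.
7118 mod 7 = 6, so they are different weekdays.
(Jun 22, 1756 is a Tuesday; Dec 18, 1775 is a Monday.)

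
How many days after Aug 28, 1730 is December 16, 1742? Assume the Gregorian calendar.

Aug 28, 1730 → Aug 28, 1731: 365 days.
Aug 28, 1731 → Aug 28, 1732: 366 days (Feb 29, 1732 is in that span).
Aug 28, 1732 → Aug 28, 1733: 365 days.
Aug 28, 1733 → Aug 28, 1734: 365 days.
Aug 28, 1734 → Aug 28, 1735: 365 days.
Aug 28, 1735 → Aug 28, 1736: 366 days (Feb 29, 1736 is in that span).
Aug 28, 1736 → Aug 28, 1737: 365 days.
Aug 28, 1737 → Aug 28, 1738: 365 days.
Aug 28, 1738 → Aug 28, 1739: 365 days.
Aug 28, 1739 → Aug 28, 1740: 366 days (Feb 29, 1740 is in that span).
Aug 28, 1740 → Aug 28, 1741: 365 days.
Aug 28, 1741 → Aug 28, 1742: 365 days.
Aug 28, 1742 → Sep 28, 1742: 31 days (August has 31).
Sep 28, 1742 → Oct 28, 1742: 30 days (September has 30).
Oct 28, 1742 → Nov 28, 1742: 31 days (October has 31).
Nov 28, 1742 → Dec 16, 1742: 18 days.
Total: 4493 days.

4493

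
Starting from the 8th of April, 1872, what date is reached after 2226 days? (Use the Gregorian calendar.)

+365 (one year) → Apr 8, 1873 (1861 left).
+365 (one year) → Apr 8, 1874 (1496 left).
+365 (one year) → Apr 8, 1875 (1131 left).
+366 (one year; includes Feb 29, 1876) → Apr 8, 1876 (765 left).
+365 (one year) → Apr 8, 1877 (400 left).
Apr has 30 days: +23 → May 1, 1877 (377 left).
May has 31 days: +31 → Jun 1, 1877 (346 left).
Jun has 30 days: +30 → Jul 1, 1877 (316 left).
Jul has 31 days: +31 → Aug 1, 1877 (285 left).
Aug has 31 days: +31 → Sep 1, 1877 (254 left).
Sep has 30 days: +30 → Oct 1, 1877 (224 left).
Oct has 31 days: +31 → Nov 1, 1877 (193 left).
Nov has 30 days: +30 → Dec 1, 1877 (163 left).
Dec has 31 days: +31 → Jan 1, 1878 (132 left).
Jan has 31 days: +31 → Feb 1, 1878 (101 left).
Feb has 28 days: +28 → Mar 1, 1878 (73 left).
Mar has 31 days: +31 → Apr 1, 1878 (42 left).
Apr has 30 days: +30 → May 1, 1878 (12 left).
+12 → May 13, 1878.

May 13, 1878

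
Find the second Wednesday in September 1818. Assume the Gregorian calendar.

September 9, 1818

September 1, 1818 is a Tuesday.
The first Wednesday is therefore September 2 (1 days later).
The second Wednesday is 2 + 1×7 = September 9.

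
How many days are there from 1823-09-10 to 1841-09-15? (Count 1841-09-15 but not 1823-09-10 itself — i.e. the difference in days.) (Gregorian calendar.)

Sep 10, 1823 → Sep 10, 1824: 366 days (Feb 29, 1824 is in that span).
Sep 10, 1824 → Sep 10, 1825: 365 days.
Sep 10, 1825 → Sep 10, 1826: 365 days.
Sep 10, 1826 → Sep 10, 1827: 365 days.
Sep 10, 1827 → Sep 10, 1828: 366 days (Feb 29, 1828 is in that span).
Sep 10, 1828 → Sep 10, 1829: 365 days.
Sep 10, 1829 → Sep 10, 1830: 365 days.
Sep 10, 1830 → Sep 10, 1831: 365 days.
Sep 10, 1831 → Sep 10, 1832: 366 days (Feb 29, 1832 is in that span).
Sep 10, 1832 → Sep 10, 1833: 365 days.
Sep 10, 1833 → Sep 10, 1834: 365 days.
Sep 10, 1834 → Sep 10, 1835: 365 days.
Sep 10, 1835 → Sep 10, 1836: 366 days (Feb 29, 1836 is in that span).
Sep 10, 1836 → Sep 10, 1837: 365 days.
Sep 10, 1837 → Sep 10, 1838: 365 days.
Sep 10, 1838 → Sep 10, 1839: 365 days.
Sep 10, 1839 → Sep 10, 1840: 366 days (Feb 29, 1840 is in that span).
Sep 10, 1840 → Oct 10, 1840: 30 days (September has 30).
Oct 10, 1840 → Nov 10, 1840: 31 days (October has 31).
Nov 10, 1840 → Dec 10, 1840: 30 days (November has 30).
Dec 10, 1840 → Jan 10, 1841: 31 days (December has 31).
Jan 10, 1841 → Feb 10, 1841: 31 days (January has 31).
Feb 10, 1841 → Mar 10, 1841: 28 days (February has 28).
Mar 10, 1841 → Apr 10, 1841: 31 days (March has 31).
Apr 10, 1841 → May 10, 1841: 30 days (April has 30).
May 10, 1841 → Jun 10, 1841: 31 days (May has 31).
Jun 10, 1841 → Jul 10, 1841: 30 days (June has 30).
Jul 10, 1841 → Aug 10, 1841: 31 days (July has 31).
Aug 10, 1841 → Sep 10, 1841: 31 days (August has 31).
Sep 10, 1841 → Sep 15, 1841: 5 days.
Total: 6580 days.

6580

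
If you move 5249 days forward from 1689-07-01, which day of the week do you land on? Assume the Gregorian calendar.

First find the weekday of Jul 1, 1689. Doomsday rule: the anchor day for the 1600s is Tuesday. For year 89: 89÷12 = 7 r 5, and 5÷4 = 1, so 7+5+1 = 13.
Tuesday + 13 ≡ Monday — that's 1689's doomsday.
In July the doomsday date is Jul 11.
Jul 1 is 10 days before Jul 11; 10 mod 7 = 3, so Monday − 3 = Friday.
5249 mod 7 = 6, so 5249 days after a Friday is Friday + 6 = Thursday.

Thursday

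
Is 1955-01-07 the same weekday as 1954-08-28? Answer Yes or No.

From Aug 28, 1954 to Jan 7, 1955 is 132 days.
132 mod 7 = 6, so they are different weekdays.
(Aug 28, 1954 is a Saturday; Jan 7, 1955 is a Friday.)

No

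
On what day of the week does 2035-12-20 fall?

Doomsday rule: the anchor day for the 2000s is Tuesday. For year 35: 35÷12 = 2 r 11, and 11÷4 = 2, so 2+11+2 = 15.
Tuesday + 15 ≡ Wednesday — that's 2035's doomsday.
In December the doomsday date is Dec 12.
Dec 20 is 8 days after Dec 12; 8 mod 7 = 1, so Wednesday + 1 = Thursday.

Thursday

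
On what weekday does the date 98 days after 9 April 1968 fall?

Tuesday

Apr 9, 1968 is a Tuesday.
98 mod 7 = 0, so 98 days after a Tuesday is Tuesday + 0 = Tuesday.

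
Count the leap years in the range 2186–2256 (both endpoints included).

Multiples of 4 in [2186,2256]: 18.
Of those, multiples of 100: 1 (not leap unless ÷400).
Multiples of 400: 0.
Leap years = 18 − 1 + 0 = 17.

17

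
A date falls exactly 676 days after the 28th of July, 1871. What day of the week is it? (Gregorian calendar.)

Tuesday

Jul 28, 1871 is a Friday.
676 mod 7 = 4, so 676 days after a Friday is Friday + 4 = Tuesday.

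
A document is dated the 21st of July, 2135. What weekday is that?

Doomsday rule: the anchor day for the 2100s is Sunday. For year 35: 35÷12 = 2 r 11, and 11÷4 = 2, so 2+11+2 = 15.
Sunday + 15 ≡ Monday — that's 2135's doomsday.
In July the doomsday date is Jul 11.
Jul 21 is 10 days after Jul 11; 10 mod 7 = 3, so Monday + 3 = Thursday.

Thursday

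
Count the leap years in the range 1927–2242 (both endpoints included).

Multiples of 4 in [1927,2242]: 79.
Of those, multiples of 100: 3 (not leap unless ÷400).
Multiples of 400: 1.
Leap years = 79 − 3 + 1 = 77.

77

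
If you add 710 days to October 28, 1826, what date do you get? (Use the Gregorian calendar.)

+365 (one year) → Oct 28, 1827 (345 left).
Oct has 31 days: +4 → Nov 1, 1827 (341 left).
Nov has 30 days: +30 → Dec 1, 1827 (311 left).
Dec has 31 days: +31 → Jan 1, 1828 (280 left).
Jan has 31 days: +31 → Feb 1, 1828 (249 left).
Feb has 29 days: +29 → Mar 1, 1828 (220 left).
Mar has 31 days: +31 → Apr 1, 1828 (189 left).
Apr has 30 days: +30 → May 1, 1828 (159 left).
May has 31 days: +31 → Jun 1, 1828 (128 left).
Jun has 30 days: +30 → Jul 1, 1828 (98 left).
Jul has 31 days: +31 → Aug 1, 1828 (67 left).
Aug has 31 days: +31 → Sep 1, 1828 (36 left).
Sep has 30 days: +30 → Oct 1, 1828 (6 left).
+6 → Oct 7, 1828.

October 7, 1828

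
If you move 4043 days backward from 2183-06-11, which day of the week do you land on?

Saturday

First find the weekday of Jun 11, 2183. Doomsday rule: the anchor day for the 2100s is Sunday. For year 83: 83÷12 = 6 r 11, and 11÷4 = 2, so 6+11+2 = 19.
Sunday + 19 ≡ Friday — that's 2183's doomsday.
In June the doomsday date is Jun 6.
Jun 11 is 5 days after Jun 6; 5 mod 7 = 5, so Friday + 5 = Wednesday.
4043 mod 7 = 4, so 4043 days before a Wednesday is Wednesday − 4 = Saturday.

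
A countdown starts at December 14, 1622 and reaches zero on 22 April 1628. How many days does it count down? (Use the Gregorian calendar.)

Dec 14, 1622 → Dec 14, 1623: 365 days.
Dec 14, 1623 → Dec 14, 1624: 366 days (Feb 29, 1624 is in that span).
Dec 14, 1624 → Dec 14, 1625: 365 days.
Dec 14, 1625 → Dec 14, 1626: 365 days.
Dec 14, 1626 → Dec 14, 1627: 365 days.
Dec 14, 1627 → Jan 14, 1628: 31 days (December has 31).
Jan 14, 1628 → Feb 14, 1628: 31 days (January has 31).
Feb 14, 1628 → Mar 14, 1628: 29 days (February has 29).
Mar 14, 1628 → Apr 14, 1628: 31 days (March has 31).
Apr 14, 1628 → Apr 22, 1628: 8 days.
Total: 1956 days.

1956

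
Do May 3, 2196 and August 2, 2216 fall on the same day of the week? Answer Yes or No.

No

From May 3, 2196 to Aug 2, 2216 is 7395 days.
7395 mod 7 = 3, so they are different weekdays.
(May 3, 2196 is a Tuesday; Aug 2, 2216 is a Friday.)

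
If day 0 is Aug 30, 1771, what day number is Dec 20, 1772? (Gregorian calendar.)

478

Aug 30, 1771 → Aug 30, 1772: 366 days (Feb 29, 1772 is in that span).
Aug 30, 1772 → Sep 30, 1772: 31 days (August has 31).
Sep 30, 1772 → Oct 30, 1772: 30 days (September has 30).
Oct 30, 1772 → Nov 30, 1772: 31 days (October has 31).
Nov 30, 1772 → Dec 20, 1772: 20 days.
Total: 478 days.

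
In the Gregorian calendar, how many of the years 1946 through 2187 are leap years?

59

Multiples of 4 in [1946,2187]: 60.
Of those, multiples of 100: 2 (not leap unless ÷400).
Multiples of 400: 1.
Leap years = 60 − 2 + 1 = 59.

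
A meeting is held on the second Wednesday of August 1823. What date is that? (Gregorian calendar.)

August 1, 1823 is a Friday.
The first Wednesday is therefore August 6 (5 days later).
The second Wednesday is 6 + 1×7 = August 13.

August 13, 1823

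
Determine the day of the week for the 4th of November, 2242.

Friday

Doomsday rule: the anchor day for the 2200s is Friday. For year 42: 42÷12 = 3 r 6, and 6÷4 = 1, so 3+6+1 = 10.
Friday + 10 ≡ Monday — that's 2242's doomsday.
In November the doomsday date is Nov 7.
Nov 4 is 3 days before Nov 7; 3 mod 7 = 3, so Monday − 3 = Friday.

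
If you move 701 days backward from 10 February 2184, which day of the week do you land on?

Feb 10, 2184 is a Tuesday.
701 mod 7 = 1, so 701 days before a Tuesday is Tuesday − 1 = Monday.

Monday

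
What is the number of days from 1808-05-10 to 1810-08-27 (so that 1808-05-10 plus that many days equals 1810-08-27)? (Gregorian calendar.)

839

May 10, 1808 → May 10, 1809: 365 days.
May 10, 1809 → May 10, 1810: 365 days.
May 10, 1810 → Jun 10, 1810: 31 days (May has 31).
Jun 10, 1810 → Jul 10, 1810: 30 days (June has 30).
Jul 10, 1810 → Aug 10, 1810: 31 days (July has 31).
Aug 10, 1810 → Aug 27, 1810: 17 days.
Total: 839 days.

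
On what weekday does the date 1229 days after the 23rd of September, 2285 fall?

Sunday

First find the weekday of Sep 23, 2285. Doomsday rule: the anchor day for the 2200s is Friday. For year 85: 85÷12 = 7 r 1, and 1÷4 = 0, so 7+1+0 = 8.
Friday + 8 ≡ Saturday — that's 2285's doomsday.
In September the doomsday date is Sep 5.
Sep 23 is 18 days after Sep 5; 18 mod 7 = 4, so Saturday + 4 = Wednesday.
1229 mod 7 = 4, so 1229 days after a Wednesday is Wednesday + 4 = Sunday.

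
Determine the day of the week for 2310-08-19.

Doomsday rule: the anchor day for the 2300s is Wednesday. For year 10: 10÷12 = 0 r 10, and 10÷4 = 2, so 0+10+2 = 12.
Wednesday + 12 ≡ Monday — that's 2310's doomsday.
In August the doomsday date is Aug 8.
Aug 19 is 11 days after Aug 8; 11 mod 7 = 4, so Monday + 4 = Friday.

Friday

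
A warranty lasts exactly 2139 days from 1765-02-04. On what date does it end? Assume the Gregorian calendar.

December 14, 1770

+365 (one year) → Feb 4, 1766 (1774 left).
+365 (one year) → Feb 4, 1767 (1409 left).
+365 (one year) → Feb 4, 1768 (1044 left).
+366 (one year; includes Feb 29, 1768) → Feb 4, 1769 (678 left).
+365 (one year) → Feb 4, 1770 (313 left).
Feb has 28 days: +25 → Mar 1, 1770 (288 left).
Mar has 31 days: +31 → Apr 1, 1770 (257 left).
Apr has 30 days: +30 → May 1, 1770 (227 left).
May has 31 days: +31 → Jun 1, 1770 (196 left).
Jun has 30 days: +30 → Jul 1, 1770 (166 left).
Jul has 31 days: +31 → Aug 1, 1770 (135 left).
Aug has 31 days: +31 → Sep 1, 1770 (104 left).
Sep has 30 days: +30 → Oct 1, 1770 (74 left).
Oct has 31 days: +31 → Nov 1, 1770 (43 left).
Nov has 30 days: +30 → Dec 1, 1770 (13 left).
+13 → Dec 14, 1770.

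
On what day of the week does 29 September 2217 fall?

Monday

Doomsday rule: the anchor day for the 2200s is Friday. For year 17: 17÷12 = 1 r 5, and 5÷4 = 1, so 1+5+1 = 7.
Friday + 7 ≡ Friday — that's 2217's doomsday.
In September the doomsday date is Sep 5.
Sep 29 is 24 days after Sep 5; 24 mod 7 = 3, so Friday + 3 = Monday.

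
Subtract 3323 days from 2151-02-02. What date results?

−365 (one year) → Feb 2, 2150 (2958 left).
−365 (one year) → Feb 2, 2149 (2593 left).
−366 (one year; includes Feb 29, 2148) → Feb 2, 2148 (2227 left).
−365 (one year) → Feb 2, 2147 (1862 left).
−365 (one year) → Feb 2, 2146 (1497 left).
−365 (one year) → Feb 2, 2145 (1132 left).
−366 (one year; includes Feb 29, 2144) → Feb 2, 2144 (766 left).
−365 (one year) → Feb 2, 2143 (401 left).
−365 (one year) → Feb 2, 2142 (36 left).
−2 → Jan 31, 2142 (end of Jan, 31 days; 34 left).
−31 → Dec 31, 2141 (end of Dec, 31 days; 3 left).
−3 → Dec 28, 2141.

December 28, 2141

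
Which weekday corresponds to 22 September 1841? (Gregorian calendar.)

Wednesday

Doomsday rule: the anchor day for the 1800s is Friday. For year 41: 41÷12 = 3 r 5, and 5÷4 = 1, so 3+5+1 = 9.
Friday + 9 ≡ Sunday — that's 1841's doomsday.
In September the doomsday date is Sep 5.
Sep 22 is 17 days after Sep 5; 17 mod 7 = 3, so Sunday + 3 = Wednesday.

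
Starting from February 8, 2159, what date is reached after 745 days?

February 22, 2161

+365 (one year) → Feb 8, 2160 (380 left).
Feb has 29 days: +22 → Mar 1, 2160 (358 left).
Mar has 31 days: +31 → Apr 1, 2160 (327 left).
Apr has 30 days: +30 → May 1, 2160 (297 left).
May has 31 days: +31 → Jun 1, 2160 (266 left).
Jun has 30 days: +30 → Jul 1, 2160 (236 left).
Jul has 31 days: +31 → Aug 1, 2160 (205 left).
Aug has 31 days: +31 → Sep 1, 2160 (174 left).
Sep has 30 days: +30 → Oct 1, 2160 (144 left).
Oct has 31 days: +31 → Nov 1, 2160 (113 left).
Nov has 30 days: +30 → Dec 1, 2160 (83 left).
Dec has 31 days: +31 → Jan 1, 2161 (52 left).
Jan has 31 days: +31 → Feb 1, 2161 (21 left).
+21 → Feb 22, 2161.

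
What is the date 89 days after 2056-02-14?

May 13, 2056

Feb has 29 days: +16 → Mar 1, 2056 (73 left).
Mar has 31 days: +31 → Apr 1, 2056 (42 left).
Apr has 30 days: +30 → May 1, 2056 (12 left).
+12 → May 13, 2056.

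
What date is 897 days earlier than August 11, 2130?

February 26, 2128

−365 (one year) → Aug 11, 2129 (532 left).
−365 (one year) → Aug 11, 2128 (167 left).
−11 → Jul 31, 2128 (end of Jul, 31 days; 156 left).
−31 → Jun 30, 2128 (end of Jun, 30 days; 125 left).
−30 → May 31, 2128 (end of May, 31 days; 95 left).
−31 → Apr 30, 2128 (end of Apr, 30 days; 64 left).
−30 → Mar 31, 2128 (end of Mar, 31 days; 34 left).
−31 → Feb 29, 2128 (end of Feb, 29 days; 3 left).
−3 → Feb 26, 2128.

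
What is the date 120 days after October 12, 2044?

Oct has 31 days: +20 → Nov 1, 2044 (100 left).
Nov has 30 days: +30 → Dec 1, 2044 (70 left).
Dec has 31 days: +31 → Jan 1, 2045 (39 left).
Jan has 31 days: +31 → Feb 1, 2045 (8 left).
+8 → Feb 9, 2045.

February 9, 2045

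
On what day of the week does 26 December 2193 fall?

Thursday

Doomsday rule: the anchor day for the 2100s is Sunday. For year 93: 93÷12 = 7 r 9, and 9÷4 = 2, so 7+9+2 = 18.
Sunday + 18 ≡ Thursday — that's 2193's doomsday.
In December the doomsday date is Dec 12.
Dec 26 is 14 days after Dec 12; 14 mod 7 = 0, so Thursday + 0 = Thursday.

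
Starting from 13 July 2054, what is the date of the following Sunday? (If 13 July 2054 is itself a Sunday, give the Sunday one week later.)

July 19, 2054

Jul 13, 2054 is a Monday.
From Monday to the next Sunday is 6 days.
Jul 13, 2054 + 6 = Jul 19, 2054.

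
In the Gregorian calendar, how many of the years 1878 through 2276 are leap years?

97

Multiples of 4 in [1878,2276]: 100.
Of those, multiples of 100: 4 (not leap unless ÷400).
Multiples of 400: 1.
Leap years = 100 − 4 + 1 = 97.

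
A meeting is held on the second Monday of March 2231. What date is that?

March 14, 2231

March 1, 2231 is a Tuesday.
The first Monday is therefore March 7 (6 days later).
The second Monday is 7 + 1×7 = March 14.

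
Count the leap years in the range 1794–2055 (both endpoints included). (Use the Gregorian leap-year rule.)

Multiples of 4 in [1794,2055]: 65.
Of those, multiples of 100: 3 (not leap unless ÷400).
Multiples of 400: 1.
Leap years = 65 − 3 + 1 = 63.

63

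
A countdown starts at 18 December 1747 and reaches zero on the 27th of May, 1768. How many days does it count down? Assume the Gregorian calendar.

Dec 18, 1747 → Dec 18, 1748: 366 days (Feb 29, 1748 is in that span).
Dec 18, 1748 → Dec 18, 1749: 365 days.
Dec 18, 1749 → Dec 18, 1750: 365 days.
Dec 18, 1750 → Dec 18, 1751: 365 days.
Dec 18, 1751 → Dec 18, 1752: 366 days (Feb 29, 1752 is in that span).
Dec 18, 1752 → Dec 18, 1753: 365 days.
Dec 18, 1753 → Dec 18, 1754: 365 days.
Dec 18, 1754 → Dec 18, 1755: 365 days.
Dec 18, 1755 → Dec 18, 1756: 366 days (Feb 29, 1756 is in that span).
Dec 18, 1756 → Dec 18, 1757: 365 days.
Dec 18, 1757 → Dec 18, 1758: 365 days.
Dec 18, 1758 → Dec 18, 1759: 365 days.
Dec 18, 1759 → Dec 18, 1760: 366 days (Feb 29, 1760 is in that span).
Dec 18, 1760 → Dec 18, 1761: 365 days.
Dec 18, 1761 → Dec 18, 1762: 365 days.
Dec 18, 1762 → Dec 18, 1763: 365 days.
Dec 18, 1763 → Dec 18, 1764: 366 days (Feb 29, 1764 is in that span).
Dec 18, 1764 → Dec 18, 1765: 365 days.
Dec 18, 1765 → Dec 18, 1766: 365 days.
Dec 18, 1766 → Dec 18, 1767: 365 days.
Dec 18, 1767 → Jan 18, 1768: 31 days (December has 31).
Jan 18, 1768 → Feb 18, 1768: 31 days (January has 31).
Feb 18, 1768 → Mar 18, 1768: 29 days (February has 29).
Mar 18, 1768 → Apr 18, 1768: 31 days (March has 31).
Apr 18, 1768 → May 18, 1768: 30 days (April has 30).
May 18, 1768 → May 27, 1768: 9 days.
Total: 7466 days.

7466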